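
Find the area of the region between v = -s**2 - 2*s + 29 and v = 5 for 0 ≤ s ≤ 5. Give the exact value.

The difference (-s**2 - 2*s + 29) - (5) = -s**2 - 2*s + 24 changes sign at s = 4 inside [0, 5], so split the integral there.
∫[0,4] (-s**2 - 2*s + 24) ds = 176/3.
∫[4,5] (-s**2 - 2*s + 24) ds = -16/3; the area of that piece is 16/3.
Total area = 176/3 + 16/3 = 64.

64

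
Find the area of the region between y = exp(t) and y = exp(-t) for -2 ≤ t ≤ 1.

-4 + exp(-2) + exp(-1) + exp(1) + exp(2)

The difference (exp(t)) - (exp(-t)) = exp(t) - exp(-t) changes sign at t = 0 inside [-2, 1], so split the integral there.
∫[-2,0] (exp(t) - exp(-t)) dt = -exp(2) - exp(-2) + 2; the area of that piece is -2 + exp(-2) + exp(2).
∫[0,1] (exp(t) - exp(-t)) dt = -2 + exp(-1) + exp(1).
Total area = (-2 + exp(-2) + exp(2)) + (-2 + exp(-1) + exp(1)) = -4 + exp(-2) + exp(-1) + exp(1) + exp(2).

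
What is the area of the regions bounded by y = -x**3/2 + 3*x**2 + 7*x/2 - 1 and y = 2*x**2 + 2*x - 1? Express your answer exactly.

Set the curves equal: -x**3/2 + 3*x**2 + 7*x/2 - 1 = 2*x**2 + 2*x - 1, so -x**3/2 + x**2 + 3*x/2 = 0, which factors as -x*(x - 3)*(x + 1)/2 = 0. The curves meet at x = -1, 0, 3.
On [-1, 0], y = 2*x**2 + 2*x - 1 is on top; that piece has area ∫[-1,0] (-(-x**3/2 + x**2 + 3*x/2)) dx = 7/24.
On [0, 3], y = -x**3/2 + 3*x**2 + 7*x/2 - 1 is on top; that piece has area ∫[0,3] (-x**3/2 + x**2 + 3*x/2) dx = 45/8.
Total enclosed area = 7/24 + 45/8 = 71/12.

71/12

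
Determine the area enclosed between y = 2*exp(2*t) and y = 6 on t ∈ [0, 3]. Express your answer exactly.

-23 + 6*log(3) + exp(6)

The difference (2*exp(2*t)) - (6) = 2*exp(2*t) - 6 changes sign at t = log(3)/2 inside [0, 3], so split the integral there.
∫[0,log(3)/2] (2*exp(2*t) - 6) dt = 2 - log(27); the area of that piece is -2 + log(27).
∫[log(3)/2,3] (2*exp(2*t) - 6) dt = -21 + 3*log(3) + exp(6).
Total area = (-2 + log(27)) + (-21 + 3*log(3) + exp(6)) = -23 + 6*log(3) + exp(6).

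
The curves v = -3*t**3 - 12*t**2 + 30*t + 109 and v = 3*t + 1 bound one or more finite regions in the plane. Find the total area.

1741/4

Set the curves equal: -3*t**3 - 12*t**2 + 30*t + 109 = 3*t + 1, so -3*t**3 - 12*t**2 + 27*t + 108 = 0, which factors as -3*(t - 3)*(t + 3)*(t + 4) = 0. The curves meet at t = -4, -3, 3.
On [-4, -3], v = 3*t + 1 is on top; that piece has area ∫[-4,-3] (-(-3*t**3 - 12*t**2 + 27*t + 108)) dt = 13/4.
On [-3, 3], v = -3*t**3 - 12*t**2 + 30*t + 109 is on top; that piece has area ∫[-3,3] (-3*t**3 - 12*t**2 + 27*t + 108) dt = 432.
Total enclosed area = 13/4 + 432 = 1741/4.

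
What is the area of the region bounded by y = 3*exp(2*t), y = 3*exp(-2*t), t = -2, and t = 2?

-6 + 3*exp(-4) + 3*exp(4)

The difference (3*exp(2*t)) - (3*exp(-2*t)) = 3*exp(2*t) - 3*exp(-2*t) changes sign at t = 0 inside [-2, 2], so split the integral there.
∫[-2,0] (3*exp(2*t) - 3*exp(-2*t)) dt = -3*exp(4)/2 - 3*exp(-4)/2 + 3; the area of that piece is -3 + 3*exp(-4)/2 + 3*exp(4)/2.
∫[0,2] (3*exp(2*t) - 3*exp(-2*t)) dt = -3 + 3*exp(-4)/2 + 3*exp(4)/2.
Total area = (-3 + 3*exp(-4)/2 + 3*exp(4)/2) + (-3 + 3*exp(-4)/2 + 3*exp(4)/2) = -6 + 3*exp(-4) + 3*exp(4).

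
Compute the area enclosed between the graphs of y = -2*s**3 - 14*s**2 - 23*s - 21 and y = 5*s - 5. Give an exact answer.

37/6

Set the curves equal: -2*s**3 - 14*s**2 - 23*s - 21 = 5*s - 5, so -2*s**3 - 14*s**2 - 28*s - 16 = 0, which factors as -2*(s + 1)*(s + 2)*(s + 4) = 0. The curves meet at s = -4, -2, -1.
On [-4, -2], y = 5*s - 5 is on top; that piece has area ∫[-4,-2] (-(-2*s**3 - 14*s**2 - 28*s - 16)) ds = 16/3.
On [-2, -1], y = -2*s**3 - 14*s**2 - 23*s - 21 is on top; that piece has area ∫[-2,-1] (-2*s**3 - 14*s**2 - 28*s - 16) ds = 5/6.
Total enclosed area = 16/3 + 5/6 = 37/6.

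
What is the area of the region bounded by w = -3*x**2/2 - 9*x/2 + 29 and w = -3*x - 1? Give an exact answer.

Set the curves equal: -3*x**2/2 - 9*x/2 + 29 = -3*x - 1, so -3*x**2/2 - 3*x/2 + 30 = 0, which factors as -3*(x - 4)*(x + 5)/2 = 0. The curves meet at x = -5, 4.
On [-5, 4], w = -3*x**2/2 - 9*x/2 + 29 is on top; that piece has area ∫[-5,4] (-3*x**2/2 - 3*x/2 + 30) dx = 729/4.

729/4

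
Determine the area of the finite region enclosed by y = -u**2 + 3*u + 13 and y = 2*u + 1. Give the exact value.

Set the curves equal: -u**2 + 3*u + 13 = 2*u + 1, so -u**2 + u + 12 = 0, which factors as -(u - 4)*(u + 3) = 0. The curves meet at u = -3, 4.
On [-3, 4], y = -u**2 + 3*u + 13 is on top; that piece has area ∫[-3,4] (-u**2 + u + 12) du = 343/6.

343/6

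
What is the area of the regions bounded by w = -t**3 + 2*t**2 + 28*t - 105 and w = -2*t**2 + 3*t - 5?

Set the curves equal: -t**3 + 2*t**2 + 28*t - 105 = -2*t**2 + 3*t - 5, so -t**3 + 4*t**2 + 25*t - 100 = 0, which factors as -(t - 5)*(t - 4)*(t + 5) = 0. The curves meet at t = -5, 4, 5.
On [-5, 4], w = -2*t**2 + 3*t - 5 is on top; that piece has area ∫[-5,4] (-(-t**3 + 4*t**2 + 25*t - 100)) dt = 2673/4.
On [4, 5], w = -t**3 + 2*t**2 + 28*t - 105 is on top; that piece has area ∫[4,5] (-t**3 + 4*t**2 + 25*t - 100) dt = 19/12.
Total enclosed area = 2673/4 + 19/12 = 4019/6.

4019/6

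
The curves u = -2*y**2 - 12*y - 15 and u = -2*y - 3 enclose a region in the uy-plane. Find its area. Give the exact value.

1/3

Both boundary curves give u as a function of y, so integrate with respect to y. Setting them equal: -2*y**2 - 10*y - 12 = 0, i.e. -2*(y + 2)*(y + 3) = 0, so they meet at y = -3, -2.
For y in [-3, -2], u = -2*y**2 - 12*y - 15 is on the right; area = ∫[-3,-2] (-2*y**2 - 10*y - 12) dy = 1/3.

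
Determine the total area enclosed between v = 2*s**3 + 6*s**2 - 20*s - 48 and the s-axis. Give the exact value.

407/2

The curve meets the s-axis where 2*s**3 + 6*s**2 - 20*s - 48 = 0, i.e. 2*(s - 3)*(s + 2)*(s + 4) = 0, at s = -4, -2, 3.
On [-4, -2] the curve lies above the axis; ∫[-4,-2] (2*s**3 + 6*s**2 - 20*s - 48) ds = 16, giving area 16.
On [-2, 3] the curve lies below the axis; ∫[-2,3] (2*s**3 + 6*s**2 - 20*s - 48) ds = -375/2, giving area 375/2.
Total area = 16 + 375/2 = 407/2.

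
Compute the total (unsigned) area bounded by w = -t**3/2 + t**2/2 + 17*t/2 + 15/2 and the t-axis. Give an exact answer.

The curve meets the t-axis where -t**3/2 + t**2/2 + 17*t/2 + 15/2 = 0, i.e. -(t - 5)*(t + 1)*(t + 3)/2 = 0, at t = -3, -1, 5.
On [-3, -1] the curve lies below the axis; ∫[-3,-1] (-t**3/2 + t**2/2 + 17*t/2 + 15/2) dt = -14/3, giving area 14/3.
On [-1, 5] the curve lies above the axis; ∫[-1,5] (-t**3/2 + t**2/2 + 17*t/2 + 15/2) dt = 90, giving area 90.
Total area = 14/3 + 90 = 284/3.

284/3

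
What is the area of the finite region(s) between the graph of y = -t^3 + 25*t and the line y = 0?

625/2

The curve meets the t-axis where -t^3 + 25*t = 0, i.e. -t*(t - 5)*(t + 5) = 0, at t = -5, 0, 5.
On [-5, 0] the curve lies below the axis; ∫[-5,0] (-t^3 + 25*t) dt = -625/4, giving area 625/4.
On [0, 5] the curve lies above the axis; ∫[0,5] (-t^3 + 25*t) dt = 625/4, giving area 625/4.
Total area = 625/4 + 625/4 = 625/2.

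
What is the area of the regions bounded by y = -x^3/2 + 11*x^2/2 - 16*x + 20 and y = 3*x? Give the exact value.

Set the curves equal: -x^3/2 + 11*x^2/2 - 16*x + 20 = 3*x, so -x^3/2 + 11*x^2/2 - 19*x + 20 = 0, which factors as -(x - 5)*(x - 4)*(x - 2)/2 = 0. The curves meet at x = 2, 4, 5.
On [2, 4], y = 3*x is on top; that piece has area ∫[2,4] (-(-x^3/2 + 11*x^2/2 - 19*x + 20)) dx = 4/3.
On [4, 5], y = -x^3/2 + 11*x^2/2 - 16*x + 20 is on top; that piece has area ∫[4,5] (-x^3/2 + 11*x^2/2 - 19*x + 20) dx = 5/24.
Total enclosed area = 4/3 + 5/24 = 37/24.

37/24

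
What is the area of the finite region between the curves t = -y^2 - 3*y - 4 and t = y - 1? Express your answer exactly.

Both boundary curves give t as a function of y, so integrate with respect to y. Setting them equal: -y^2 - 4*y - 3 = 0, i.e. -(y + 1)*(y + 3) = 0, so they meet at y = -3, -1.
For y in [-3, -1], t = -y^2 - 3*y - 4 is on the right; area = ∫[-3,-1] (-y^2 - 4*y - 3) dy = 4/3.

4/3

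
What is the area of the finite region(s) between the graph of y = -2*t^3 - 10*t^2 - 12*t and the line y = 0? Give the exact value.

37/6

The curve meets the t-axis where -2*t^3 - 10*t^2 - 12*t = 0, i.e. -2*t*(t + 2)*(t + 3) = 0, at t = -3, -2, 0.
On [-3, -2] the curve lies below the axis; ∫[-3,-2] (-2*t^3 - 10*t^2 - 12*t) dt = -5/6, giving area 5/6.
On [-2, 0] the curve lies above the axis; ∫[-2,0] (-2*t^3 - 10*t^2 - 12*t) dt = 16/3, giving area 16/3.
Total area = 5/6 + 16/3 = 37/6.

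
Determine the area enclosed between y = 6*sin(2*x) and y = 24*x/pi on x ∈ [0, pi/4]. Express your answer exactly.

3 - 3*pi/4

On [0, pi/4], (6*sin(2*x)) - (24*x/pi) = -24*x/pi + 6*sin(2*x) is ≥ 0 throughout, so the area is a single integral of |-24*x/pi + 6*sin(2*x)|.
∫[0,pi/4] (-24*x/pi + 6*sin(2*x)) dx = 3 - 3*pi/4.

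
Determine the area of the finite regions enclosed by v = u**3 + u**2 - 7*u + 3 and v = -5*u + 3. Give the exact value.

Set the curves equal: u**3 + u**2 - 7*u + 3 = -5*u + 3, so u**3 + u**2 - 2*u = 0, which factors as u*(u - 1)*(u + 2) = 0. The curves meet at u = -2, 0, 1.
On [-2, 0], v = u**3 + u**2 - 7*u + 3 is on top; that piece has area ∫[-2,0] (u**3 + u**2 - 2*u) du = 8/3.
On [0, 1], v = -5*u + 3 is on top; that piece has area ∫[0,1] (-(u**3 + u**2 - 2*u)) du = 5/12.
Total enclosed area = 8/3 + 5/12 = 37/12.

37/12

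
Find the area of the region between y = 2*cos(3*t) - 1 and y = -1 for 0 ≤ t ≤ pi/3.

The difference (2*cos(3*t) - 1) - (-1) = 2*cos(3*t) changes sign at t = pi/6 inside [0, pi/3], so split the integral there.
∫[0,pi/6] (2*cos(3*t)) dt = 2/3.
∫[pi/6,pi/3] (2*cos(3*t)) dt = -2/3; the area of that piece is 2/3.
Total area = 2/3 + 2/3 = 4/3.

4/3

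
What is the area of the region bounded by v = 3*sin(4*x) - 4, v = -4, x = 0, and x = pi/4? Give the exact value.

On [0, pi/4], (3*sin(4*x) - 4) - (-4) = 3*sin(4*x) is ≥ 0 throughout, so the area is a single integral of |3*sin(4*x)|.
∫[0,pi/4] (3*sin(4*x)) dx = 3/2.

3/2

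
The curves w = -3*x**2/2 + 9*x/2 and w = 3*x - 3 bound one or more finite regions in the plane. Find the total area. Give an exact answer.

Set the curves equal: -3*x**2/2 + 9*x/2 = 3*x - 3, so -3*x**2/2 + 3*x/2 + 3 = 0, which factors as -3*(x - 2)*(x + 1)/2 = 0. The curves meet at x = -1, 2.
On [-1, 2], w = -3*x**2/2 + 9*x/2 is on top; that piece has area ∫[-1,2] (-3*x**2/2 + 3*x/2 + 3) dx = 27/4.

27/4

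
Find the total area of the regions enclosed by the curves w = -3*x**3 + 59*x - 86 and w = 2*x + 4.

Set the curves equal: -3*x**3 + 59*x - 86 = 2*x + 4, so -3*x**3 + 57*x - 90 = 0, which factors as -3*(x - 3)*(x - 2)*(x + 5) = 0. The curves meet at x = -5, 2, 3.
On [-5, 2], w = 2*x + 4 is on top; that piece has area ∫[-5,2] (-(-3*x**3 + 57*x - 90)) dx = 3087/4.
On [2, 3], w = -3*x**3 + 59*x - 86 is on top; that piece has area ∫[2,3] (-3*x**3 + 57*x - 90) dx = 15/4.
Total enclosed area = 3087/4 + 15/4 = 1551/2.

1551/2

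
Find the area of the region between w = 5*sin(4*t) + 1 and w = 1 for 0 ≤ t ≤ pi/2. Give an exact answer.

5

The difference (5*sin(4*t) + 1) - (1) = 5*sin(4*t) changes sign at t = pi/4 inside [0, pi/2], so split the integral there.
∫[0,pi/4] (5*sin(4*t)) dt = 5/2.
∫[pi/4,pi/2] (5*sin(4*t)) dt = -5/2; the area of that piece is 5/2.
Total area = 5/2 + 5/2 = 5.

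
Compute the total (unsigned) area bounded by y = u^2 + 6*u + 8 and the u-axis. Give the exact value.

The curve meets the u-axis where u^2 + 6*u + 8 = 0, i.e. (u + 2)*(u + 4) = 0, at u = -4, -2.
On [-4, -2] the curve lies below the axis; ∫[-4,-2] (u^2 + 6*u + 8) du = -4/3, giving area 4/3.

4/3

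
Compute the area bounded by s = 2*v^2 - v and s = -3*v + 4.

Both boundary curves give s as a function of v, so integrate with respect to v. Setting them equal: 2*v^2 + 2*v - 4 = 0, i.e. 2*(v - 1)*(v + 2) = 0, so they meet at v = -2, 1.
For v in [-2, 1], s = 2*v^2 - v is on the left; area = ∫[-2,1] (-(2*v^2 + 2*v - 4)) dv = 9.

9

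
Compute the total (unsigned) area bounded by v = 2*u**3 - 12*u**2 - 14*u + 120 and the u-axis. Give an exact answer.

517

The curve meets the u-axis where 2*u**3 - 12*u**2 - 14*u + 120 = 0, i.e. 2*(u - 5)*(u - 4)*(u + 3) = 0, at u = -3, 4, 5.
On [-3, 4] the curve lies above the axis; ∫[-3,4] (2*u**3 - 12*u**2 - 14*u + 120) du = 1029/2, giving area 1029/2.
On [4, 5] the curve lies below the axis; ∫[4,5] (2*u**3 - 12*u**2 - 14*u + 120) du = -5/2, giving area 5/2.
Total area = 1029/2 + 5/2 = 517.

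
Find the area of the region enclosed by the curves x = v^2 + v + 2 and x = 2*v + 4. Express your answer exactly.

9/2

Both boundary curves give x as a function of v, so integrate with respect to v. Setting them equal: v^2 - v - 2 = 0, i.e. (v - 2)*(v + 1) = 0, so they meet at v = -1, 2.
For v in [-1, 2], x = v^2 + v + 2 is on the left; area = ∫[-1,2] (-(v^2 - v - 2)) dv = 9/2.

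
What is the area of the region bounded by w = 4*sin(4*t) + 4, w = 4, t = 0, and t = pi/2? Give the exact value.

4

The difference (4*sin(4*t) + 4) - (4) = 4*sin(4*t) changes sign at t = pi/4 inside [0, pi/2], so split the integral there.
∫[0,pi/4] (4*sin(4*t)) dt = 2.
∫[pi/4,pi/2] (4*sin(4*t)) dt = -2; the area of that piece is 2.
Total area = 2 + 2 = 4.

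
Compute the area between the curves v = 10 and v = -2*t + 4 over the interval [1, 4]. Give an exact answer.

33

On [1, 4], (10) - (-2*t + 4) = 2*t + 6 is ≥ 0 throughout, so the area is a single integral of |2*t + 6|.
∫[1,4] (2*t + 6) dt = 33.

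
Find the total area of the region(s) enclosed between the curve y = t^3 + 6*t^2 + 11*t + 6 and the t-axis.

The curve meets the t-axis where t^3 + 6*t^2 + 11*t + 6 = 0, i.e. (t + 1)*(t + 2)*(t + 3) = 0, at t = -3, -2, -1.
On [-3, -2] the curve lies above the axis; ∫[-3,-2] (t^3 + 6*t^2 + 11*t + 6) dt = 1/4, giving area 1/4.
On [-2, -1] the curve lies below the axis; ∫[-2,-1] (t^3 + 6*t^2 + 11*t + 6) dt = -1/4, giving area 1/4.
Total area = 1/4 + 1/4 = 1/2.

1/2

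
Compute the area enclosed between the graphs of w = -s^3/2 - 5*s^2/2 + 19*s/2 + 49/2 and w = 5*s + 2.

Set the curves equal: -s^3/2 - 5*s^2/2 + 19*s/2 + 49/2 = 5*s + 2, so -s^3/2 - 5*s^2/2 + 9*s/2 + 45/2 = 0, which factors as -(s - 3)*(s + 3)*(s + 5)/2 = 0. The curves meet at s = -5, -3, 3.
On [-5, -3], w = 5*s + 2 is on top; that piece has area ∫[-5,-3] (-(-s^3/2 - 5*s^2/2 + 9*s/2 + 45/2)) ds = 14/3.
On [-3, 3], w = -s^3/2 - 5*s^2/2 + 19*s/2 + 49/2 is on top; that piece has area ∫[-3,3] (-s^3/2 - 5*s^2/2 + 9*s/2 + 45/2) ds = 90.
Total enclosed area = 14/3 + 90 = 284/3.

284/3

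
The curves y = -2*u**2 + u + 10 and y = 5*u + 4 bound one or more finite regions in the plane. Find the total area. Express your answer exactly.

64/3

Set the curves equal: -2*u**2 + u + 10 = 5*u + 4, so -2*u**2 - 4*u + 6 = 0, which factors as -2*(u - 1)*(u + 3) = 0. The curves meet at u = -3, 1.
On [-3, 1], y = -2*u**2 + u + 10 is on top; that piece has area ∫[-3,1] (-2*u**2 - 4*u + 6) du = 64/3.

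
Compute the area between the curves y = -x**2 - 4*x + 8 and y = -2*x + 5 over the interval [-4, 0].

The difference (-x**2 - 4*x + 8) - (-2*x + 5) = -x**2 - 2*x + 3 changes sign at x = -3 inside [-4, 0], so split the integral there.
∫[-4,-3] (-x**2 - 2*x + 3) dx = -7/3; the area of that piece is 7/3.
∫[-3,0] (-x**2 - 2*x + 3) dx = 9.
Total area = 7/3 + 9 = 34/3.

34/3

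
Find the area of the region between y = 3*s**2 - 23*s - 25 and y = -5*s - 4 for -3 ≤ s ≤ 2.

The difference (3*s**2 - 23*s - 25) - (-5*s - 4) = 3*s**2 - 18*s - 21 changes sign at s = -1 inside [-3, 2], so split the integral there.
∫[-3,-1] (3*s**2 - 18*s - 21) ds = 56.
∫[-1,2] (3*s**2 - 18*s - 21) ds = -81; the area of that piece is 81.
Total area = 56 + 81 = 137.

137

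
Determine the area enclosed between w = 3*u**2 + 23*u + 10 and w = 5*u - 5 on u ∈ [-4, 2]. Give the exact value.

The difference (3*u**2 + 23*u + 10) - (5*u - 5) = 3*u**2 + 18*u + 15 changes sign at u = -1 inside [-4, 2], so split the integral there.
∫[-4,-1] (3*u**2 + 18*u + 15) du = -27; the area of that piece is 27.
∫[-1,2] (3*u**2 + 18*u + 15) du = 81.
Total area = 27 + 81 = 108.

108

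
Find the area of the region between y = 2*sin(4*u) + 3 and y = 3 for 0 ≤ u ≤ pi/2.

2

The difference (2*sin(4*u) + 3) - (3) = 2*sin(4*u) changes sign at u = pi/4 inside [0, pi/2], so split the integral there.
∫[0,pi/4] (2*sin(4*u)) du = 1.
∫[pi/4,pi/2] (2*sin(4*u)) du = -1; the area of that piece is 1.
Total area = 1 + 1 = 2.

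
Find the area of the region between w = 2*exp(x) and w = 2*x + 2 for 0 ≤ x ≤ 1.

On [0, 1], (2*exp(x)) - (2*x + 2) = -2*x + 2*exp(x) - 2 is ≥ 0 throughout, so the area is a single integral of |-2*x + 2*exp(x) - 2|.
∫[0,1] (-2*x + 2*exp(x) - 2) dx = -5 + 2*exp(1).

-5 + 2*exp(1)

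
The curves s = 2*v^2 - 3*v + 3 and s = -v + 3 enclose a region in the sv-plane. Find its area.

Both boundary curves give s as a function of v, so integrate with respect to v. Setting them equal: 2*v^2 - 2*v = 0, i.e. 2*v*(v - 1) = 0, so they meet at v = 0, 1.
For v in [0, 1], s = 2*v^2 - 3*v + 3 is on the left; area = ∫[0,1] (-(2*v^2 - 2*v)) dv = 1/3.

1/3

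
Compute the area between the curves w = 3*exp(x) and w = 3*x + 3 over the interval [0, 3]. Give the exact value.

-51/2 + 3*exp(3)

On [0, 3], (3*exp(x)) - (3*x + 3) = -3*x + 3*exp(x) - 3 is ≥ 0 throughout, so the area is a single integral of |-3*x + 3*exp(x) - 3|.
∫[0,3] (-3*x + 3*exp(x) - 3) dx = -51/2 + 3*exp(3).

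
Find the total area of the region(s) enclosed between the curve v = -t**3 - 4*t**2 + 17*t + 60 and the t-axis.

3901/12

The curve meets the t-axis where -t**3 - 4*t**2 + 17*t + 60 = 0, i.e. -(t - 4)*(t + 3)*(t + 5) = 0, at t = -5, -3, 4.
On [-5, -3] the curve lies below the axis; ∫[-5,-3] (-t**3 - 4*t**2 + 17*t + 60) dt = -32/3, giving area 32/3.
On [-3, 4] the curve lies above the axis; ∫[-3,4] (-t**3 - 4*t**2 + 17*t + 60) dt = 3773/12, giving area 3773/12.
Total area = 32/3 + 3773/12 = 3901/12.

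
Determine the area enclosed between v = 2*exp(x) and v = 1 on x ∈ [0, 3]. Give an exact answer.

On [0, 3], (2*exp(x)) - (1) = 2*exp(x) - 1 is ≥ 0 throughout, so the area is a single integral of |2*exp(x) - 1|.
∫[0,3] (2*exp(x) - 1) dx = -5 + 2*exp(3).

-5 + 2*exp(3)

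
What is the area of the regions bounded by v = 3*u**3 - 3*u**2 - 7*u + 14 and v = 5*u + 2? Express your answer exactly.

71/2

Set the curves equal: 3*u**3 - 3*u**2 - 7*u + 14 = 5*u + 2, so 3*u**3 - 3*u**2 - 12*u + 12 = 0, which factors as 3*(u - 2)*(u - 1)*(u + 2) = 0. The curves meet at u = -2, 1, 2.
On [-2, 1], v = 3*u**3 - 3*u**2 - 7*u + 14 is on top; that piece has area ∫[-2,1] (3*u**3 - 3*u**2 - 12*u + 12) du = 135/4.
On [1, 2], v = 5*u + 2 is on top; that piece has area ∫[1,2] (-(3*u**3 - 3*u**2 - 12*u + 12)) du = 7/4.
Total enclosed area = 135/4 + 7/4 = 71/2.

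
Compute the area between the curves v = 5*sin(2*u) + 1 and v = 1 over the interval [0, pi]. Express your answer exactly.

10

The difference (5*sin(2*u) + 1) - (1) = 5*sin(2*u) changes sign at u = pi/2 inside [0, pi], so split the integral there.
∫[0,pi/2] (5*sin(2*u)) du = 5.
∫[pi/2,pi] (5*sin(2*u)) du = -5; the area of that piece is 5.
Total area = 5 + 5 = 10.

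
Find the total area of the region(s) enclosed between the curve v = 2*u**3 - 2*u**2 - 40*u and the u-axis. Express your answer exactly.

2521/6

The curve meets the u-axis where 2*u**3 - 2*u**2 - 40*u = 0, i.e. 2*u*(u - 5)*(u + 4) = 0, at u = -4, 0, 5.
On [-4, 0] the curve lies above the axis; ∫[-4,0] (2*u**3 - 2*u**2 - 40*u) du = 448/3, giving area 448/3.
On [0, 5] the curve lies below the axis; ∫[0,5] (2*u**3 - 2*u**2 - 40*u) du = -1625/6, giving area 1625/6.
Total area = 448/3 + 1625/6 = 2521/6.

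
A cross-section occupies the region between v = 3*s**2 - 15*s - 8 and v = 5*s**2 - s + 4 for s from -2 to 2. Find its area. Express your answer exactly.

202/3

The difference (3*s**2 - 15*s - 8) - (5*s**2 - s + 4) = -2*s**2 - 14*s - 12 changes sign at s = -1 inside [-2, 2], so split the integral there.
∫[-2,-1] (-2*s**2 - 14*s - 12) ds = 13/3.
∫[-1,2] (-2*s**2 - 14*s - 12) ds = -63; the area of that piece is 63.
Total area = 13/3 + 63 = 202/3.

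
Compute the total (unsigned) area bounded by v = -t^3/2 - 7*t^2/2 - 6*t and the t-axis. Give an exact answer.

The curve meets the t-axis where -t^3/2 - 7*t^2/2 - 6*t = 0, i.e. -t*(t + 3)*(t + 4)/2 = 0, at t = -4, -3, 0.
On [-4, -3] the curve lies below the axis; ∫[-4,-3] (-t^3/2 - 7*t^2/2 - 6*t) dt = -7/24, giving area 7/24.
On [-3, 0] the curve lies above the axis; ∫[-3,0] (-t^3/2 - 7*t^2/2 - 6*t) dt = 45/8, giving area 45/8.
Total area = 7/24 + 45/8 = 71/12.

71/12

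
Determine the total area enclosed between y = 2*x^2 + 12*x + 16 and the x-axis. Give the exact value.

The curve meets the x-axis where 2*x^2 + 12*x + 16 = 0, i.e. 2*(x + 2)*(x + 4) = 0, at x = -4, -2.
On [-4, -2] the curve lies below the axis; ∫[-4,-2] (2*x^2 + 12*x + 16) dx = -8/3, giving area 8/3.

8/3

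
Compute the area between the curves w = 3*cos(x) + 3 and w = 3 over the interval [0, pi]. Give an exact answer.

The difference (3*cos(x) + 3) - (3) = 3*cos(x) changes sign at x = pi/2 inside [0, pi], so split the integral there.
∫[0,pi/2] (3*cos(x)) dx = 3.
∫[pi/2,pi] (3*cos(x)) dx = -3; the area of that piece is 3.
Total area = 3 + 3 = 6.

6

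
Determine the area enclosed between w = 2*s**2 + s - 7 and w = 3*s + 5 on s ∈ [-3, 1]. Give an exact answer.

The difference (2*s**2 + s - 7) - (3*s + 5) = 2*s**2 - 2*s - 12 changes sign at s = -2 inside [-3, 1], so split the integral there.
∫[-3,-2] (2*s**2 - 2*s - 12) ds = 17/3.
∫[-2,1] (2*s**2 - 2*s - 12) ds = -27; the area of that piece is 27.
Total area = 17/3 + 27 = 98/3.

98/3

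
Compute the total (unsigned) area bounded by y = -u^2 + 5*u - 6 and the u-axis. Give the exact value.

The curve meets the u-axis where -u^2 + 5*u - 6 = 0, i.e. -(u - 3)*(u - 2) = 0, at u = 2, 3.
On [2, 3] the curve lies above the axis; ∫[2,3] (-u^2 + 5*u - 6) du = 1/6, giving area 1/6.

1/6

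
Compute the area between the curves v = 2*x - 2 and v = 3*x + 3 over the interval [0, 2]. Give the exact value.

On [0, 2], (2*x - 2) - (3*x + 3) = -x - 5 is ≤ 0 throughout, so the area is a single integral of |-x - 5|.
∫[0,2] (-x - 5) dx = -12; the area of that piece is 12.

12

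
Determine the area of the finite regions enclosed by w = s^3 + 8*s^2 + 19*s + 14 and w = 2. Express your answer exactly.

Set the curves equal: s^3 + 8*s^2 + 19*s + 14 = 2, so s^3 + 8*s^2 + 19*s + 12 = 0, which factors as (s + 1)*(s + 3)*(s + 4) = 0. The curves meet at s = -4, -3, -1.
On [-4, -3], w = s^3 + 8*s^2 + 19*s + 14 is on top; that piece has area ∫[-4,-3] (s^3 + 8*s^2 + 19*s + 12) ds = 5/12.
On [-3, -1], w = 2 is on top; that piece has area ∫[-3,-1] (-(s^3 + 8*s^2 + 19*s + 12)) ds = 8/3.
Total enclosed area = 5/12 + 8/3 = 37/12.

37/12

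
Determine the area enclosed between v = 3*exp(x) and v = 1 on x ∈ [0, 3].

On [0, 3], (3*exp(x)) - (1) = 3*exp(x) - 1 is ≥ 0 throughout, so the area is a single integral of |3*exp(x) - 1|.
∫[0,3] (3*exp(x) - 1) dx = -6 + 3*exp(3).

-6 + 3*exp(3)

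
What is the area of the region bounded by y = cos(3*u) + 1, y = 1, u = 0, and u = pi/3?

2/3

The difference (cos(3*u) + 1) - (1) = cos(3*u) changes sign at u = pi/6 inside [0, pi/3], so split the integral there.
∫[0,pi/6] (cos(3*u)) du = 1/3.
∫[pi/6,pi/3] (cos(3*u)) du = -1/3; the area of that piece is 1/3.
Total area = 1/3 + 1/3 = 2/3.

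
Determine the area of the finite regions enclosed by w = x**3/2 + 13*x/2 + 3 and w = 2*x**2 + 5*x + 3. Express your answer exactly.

Set the curves equal: x**3/2 + 13*x/2 + 3 = 2*x**2 + 5*x + 3, so x**3/2 - 2*x**2 + 3*x/2 = 0, which factors as x*(x - 3)*(x - 1)/2 = 0. The curves meet at x = 0, 1, 3.
On [0, 1], w = x**3/2 + 13*x/2 + 3 is on top; that piece has area ∫[0,1] (x**3/2 - 2*x**2 + 3*x/2) dx = 5/24.
On [1, 3], w = 2*x**2 + 5*x + 3 is on top; that piece has area ∫[1,3] (-(x**3/2 - 2*x**2 + 3*x/2)) dx = 4/3.
Total enclosed area = 5/24 + 4/3 = 37/24.

37/24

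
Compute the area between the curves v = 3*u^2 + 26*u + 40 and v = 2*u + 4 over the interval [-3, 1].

86

The difference (3*u^2 + 26*u + 40) - (2*u + 4) = 3*u^2 + 24*u + 36 changes sign at u = -2 inside [-3, 1], so split the integral there.
∫[-3,-2] (3*u^2 + 24*u + 36) du = -5; the area of that piece is 5.
∫[-2,1] (3*u^2 + 24*u + 36) du = 81.
Total area = 5 + 81 = 86.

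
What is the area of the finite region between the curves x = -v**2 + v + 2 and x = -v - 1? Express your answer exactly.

Both boundary curves give x as a function of v, so integrate with respect to v. Setting them equal: -v**2 + 2*v + 3 = 0, i.e. -(v - 3)*(v + 1) = 0, so they meet at v = -1, 3.
For v in [-1, 3], x = -v**2 + v + 2 is on the right; area = ∫[-1,3] (-v**2 + 2*v + 3) dv = 32/3.

32/3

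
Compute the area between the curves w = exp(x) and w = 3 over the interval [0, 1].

4 - exp(1)

On [0, 1], (exp(x)) - (3) = exp(x) - 3 is ≤ 0 throughout, so the area is a single integral of |exp(x) - 3|.
∫[0,1] (exp(x) - 3) dx = -4 + exp(1); the area of that piece is 4 - exp(1).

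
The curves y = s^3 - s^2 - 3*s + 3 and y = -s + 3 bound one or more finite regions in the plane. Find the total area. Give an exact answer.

37/12

Set the curves equal: s^3 - s^2 - 3*s + 3 = -s + 3, so s^3 - s^2 - 2*s = 0, which factors as s*(s - 2)*(s + 1) = 0. The curves meet at s = -1, 0, 2.
On [-1, 0], y = s^3 - s^2 - 3*s + 3 is on top; that piece has area ∫[-1,0] (s^3 - s^2 - 2*s) ds = 5/12.
On [0, 2], y = -s + 3 is on top; that piece has area ∫[0,2] (-(s^3 - s^2 - 2*s)) ds = 8/3.
Total enclosed area = 5/12 + 8/3 = 37/12.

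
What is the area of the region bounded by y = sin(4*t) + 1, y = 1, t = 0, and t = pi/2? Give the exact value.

1

The difference (sin(4*t) + 1) - (1) = sin(4*t) changes sign at t = pi/4 inside [0, pi/2], so split the integral there.
∫[0,pi/4] (sin(4*t)) dt = 1/2.
∫[pi/4,pi/2] (sin(4*t)) dt = -1/2; the area of that piece is 1/2.
Total area = 1/2 + 1/2 = 1.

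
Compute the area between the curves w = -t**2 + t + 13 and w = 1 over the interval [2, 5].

91/6

The difference (-t**2 + t + 13) - (1) = -t**2 + t + 12 changes sign at t = 4 inside [2, 5], so split the integral there.
∫[2,4] (-t**2 + t + 12) dt = 34/3.
∫[4,5] (-t**2 + t + 12) dt = -23/6; the area of that piece is 23/6.
Total area = 34/3 + 23/6 = 91/6.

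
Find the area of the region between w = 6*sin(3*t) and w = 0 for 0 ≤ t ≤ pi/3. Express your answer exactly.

On [0, pi/3], (6*sin(3*t)) - (0) = 6*sin(3*t) is ≥ 0 throughout, so the area is a single integral of |6*sin(3*t)|.
∫[0,pi/3] (6*sin(3*t)) dt = 4.

4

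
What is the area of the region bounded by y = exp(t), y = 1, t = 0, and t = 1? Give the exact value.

On [0, 1], (exp(t)) - (1) = exp(t) - 1 is ≥ 0 throughout, so the area is a single integral of |exp(t) - 1|.
∫[0,1] (exp(t) - 1) dt = -2 + exp(1).

-2 + exp(1)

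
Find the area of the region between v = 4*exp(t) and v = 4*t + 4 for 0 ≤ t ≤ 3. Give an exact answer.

On [0, 3], (4*exp(t)) - (4*t + 4) = -4*t + 4*exp(t) - 4 is ≥ 0 throughout, so the area is a single integral of |-4*t + 4*exp(t) - 4|.
∫[0,3] (-4*t + 4*exp(t) - 4) dt = -34 + 4*exp(3).

-34 + 4*exp(3)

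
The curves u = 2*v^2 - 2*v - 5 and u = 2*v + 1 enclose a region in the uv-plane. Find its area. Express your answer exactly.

Both boundary curves give u as a function of v, so integrate with respect to v. Setting them equal: 2*v^2 - 4*v - 6 = 0, i.e. 2*(v - 3)*(v + 1) = 0, so they meet at v = -1, 3.
For v in [-1, 3], u = 2*v^2 - 2*v - 5 is on the left; area = ∫[-1,3] (-(2*v^2 - 4*v - 6)) dv = 64/3.

64/3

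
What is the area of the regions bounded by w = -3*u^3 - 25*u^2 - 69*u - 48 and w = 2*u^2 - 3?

Set the curves equal: -3*u^3 - 25*u^2 - 69*u - 48 = 2*u^2 - 3, so -3*u^3 - 27*u^2 - 69*u - 45 = 0, which factors as -3*(u + 1)*(u + 3)*(u + 5) = 0. The curves meet at u = -5, -3, -1.
On [-5, -3], w = 2*u^2 - 3 is on top; that piece has area ∫[-5,-3] (-(-3*u^3 - 27*u^2 - 69*u - 45)) du = 12.
On [-3, -1], w = -3*u^3 - 25*u^2 - 69*u - 48 is on top; that piece has area ∫[-3,-1] (-3*u^3 - 27*u^2 - 69*u - 45) du = 12.
Total enclosed area = 12 + 12 = 24.

24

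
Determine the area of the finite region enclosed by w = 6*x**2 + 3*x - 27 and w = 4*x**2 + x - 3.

Set the curves equal: 6*x**2 + 3*x - 27 = 4*x**2 + x - 3, so 2*x**2 + 2*x - 24 = 0, which factors as 2*(x - 3)*(x + 4) = 0. The curves meet at x = -4, 3.
On [-4, 3], w = 4*x**2 + x - 3 is on top; that piece has area ∫[-4,3] (-(2*x**2 + 2*x - 24)) dx = 343/3.

343/3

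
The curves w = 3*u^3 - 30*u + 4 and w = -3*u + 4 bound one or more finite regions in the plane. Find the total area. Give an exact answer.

Set the curves equal: 3*u^3 - 30*u + 4 = -3*u + 4, so 3*u^3 - 27*u = 0, which factors as 3*u*(u - 3)*(u + 3) = 0. The curves meet at u = -3, 0, 3.
On [-3, 0], w = 3*u^3 - 30*u + 4 is on top; that piece has area ∫[-3,0] (3*u^3 - 27*u) du = 243/4.
On [0, 3], w = -3*u + 4 is on top; that piece has area ∫[0,3] (-(3*u^3 - 27*u)) du = 243/4.
Total enclosed area = 243/4 + 243/4 = 243/2.

243/2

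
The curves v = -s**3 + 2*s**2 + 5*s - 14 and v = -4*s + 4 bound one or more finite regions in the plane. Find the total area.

443/6

Set the curves equal: -s**3 + 2*s**2 + 5*s - 14 = -4*s + 4, so -s**3 + 2*s**2 + 9*s - 18 = 0, which factors as -(s - 3)*(s - 2)*(s + 3) = 0. The curves meet at s = -3, 2, 3.
On [-3, 2], v = -4*s + 4 is on top; that piece has area ∫[-3,2] (-(-s**3 + 2*s**2 + 9*s - 18)) ds = 875/12.
On [2, 3], v = -s**3 + 2*s**2 + 5*s - 14 is on top; that piece has area ∫[2,3] (-s**3 + 2*s**2 + 9*s - 18) ds = 11/12.
Total enclosed area = 875/12 + 11/12 = 443/6.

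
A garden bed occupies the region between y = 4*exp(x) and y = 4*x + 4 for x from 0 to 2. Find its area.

-20 + 4*exp(2)

On [0, 2], (4*exp(x)) - (4*x + 4) = -4*x + 4*exp(x) - 4 is ≥ 0 throughout, so the area is a single integral of |-4*x + 4*exp(x) - 4|.
∫[0,2] (-4*x + 4*exp(x) - 4) dx = -20 + 4*exp(2).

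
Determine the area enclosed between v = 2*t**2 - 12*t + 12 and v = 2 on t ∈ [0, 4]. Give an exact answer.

The difference (2*t**2 - 12*t + 12) - (2) = 2*t**2 - 12*t + 10 changes sign at t = 1 inside [0, 4], so split the integral there.
∫[0,1] (2*t**2 - 12*t + 10) dt = 14/3.
∫[1,4] (2*t**2 - 12*t + 10) dt = -18; the area of that piece is 18.
Total area = 14/3 + 18 = 68/3.

68/3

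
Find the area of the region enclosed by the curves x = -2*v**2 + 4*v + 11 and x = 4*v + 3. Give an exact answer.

Both boundary curves give x as a function of v, so integrate with respect to v. Setting them equal: -2*v**2 + 8 = 0, i.e. -2*(v - 2)*(v + 2) = 0, so they meet at v = -2, 2.
For v in [-2, 2], x = -2*v**2 + 4*v + 11 is on the right; area = ∫[-2,2] (-2*v**2 + 8) dv = 64/3.

64/3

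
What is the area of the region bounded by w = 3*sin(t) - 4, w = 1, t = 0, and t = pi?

-6 + 5*pi

On [0, pi], (3*sin(t) - 4) - (1) = 3*sin(t) - 5 is ≤ 0 throughout, so the area is a single integral of |3*sin(t) - 5|.
∫[0,pi] (3*sin(t) - 5) dt = 6 - 5*pi; the area of that piece is -6 + 5*pi.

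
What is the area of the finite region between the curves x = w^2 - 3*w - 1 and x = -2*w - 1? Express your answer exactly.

1/6

Both boundary curves give x as a function of w, so integrate with respect to w. Setting them equal: w^2 - w = 0, i.e. w*(w - 1) = 0, so they meet at w = 0, 1.
For w in [0, 1], x = w^2 - 3*w - 1 is on the left; area = ∫[0,1] (-(w^2 - w)) dw = 1/6.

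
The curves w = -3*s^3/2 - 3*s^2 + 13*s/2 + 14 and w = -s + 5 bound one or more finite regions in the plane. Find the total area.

253/8

Set the curves equal: -3*s^3/2 - 3*s^2 + 13*s/2 + 14 = -s + 5, so -3*s^3/2 - 3*s^2 + 15*s/2 + 9 = 0, which factors as -3*(s - 2)*(s + 1)*(s + 3)/2 = 0. The curves meet at s = -3, -1, 2.
On [-3, -1], w = -s + 5 is on top; that piece has area ∫[-3,-1] (-(-3*s^3/2 - 3*s^2 + 15*s/2 + 9)) ds = 8.
On [-1, 2], w = -3*s^3/2 - 3*s^2 + 13*s/2 + 14 is on top; that piece has area ∫[-1,2] (-3*s^3/2 - 3*s^2 + 15*s/2 + 9) ds = 189/8.
Total enclosed area = 8 + 189/8 = 253/8.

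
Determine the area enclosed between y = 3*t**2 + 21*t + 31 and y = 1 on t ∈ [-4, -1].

31/2

The difference (3*t**2 + 21*t + 31) - (1) = 3*t**2 + 21*t + 30 changes sign at t = -2 inside [-4, -1], so split the integral there.
∫[-4,-2] (3*t**2 + 21*t + 30) dt = -10; the area of that piece is 10.
∫[-2,-1] (3*t**2 + 21*t + 30) dt = 11/2.
Total area = 10 + 11/2 = 31/2.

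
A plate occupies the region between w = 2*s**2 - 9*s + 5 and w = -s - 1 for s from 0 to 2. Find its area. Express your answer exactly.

4

The difference (2*s**2 - 9*s + 5) - (-s - 1) = 2*s**2 - 8*s + 6 changes sign at s = 1 inside [0, 2], so split the integral there.
∫[0,1] (2*s**2 - 8*s + 6) ds = 8/3.
∫[1,2] (2*s**2 - 8*s + 6) ds = -4/3; the area of that piece is 4/3.
Total area = 8/3 + 4/3 = 4.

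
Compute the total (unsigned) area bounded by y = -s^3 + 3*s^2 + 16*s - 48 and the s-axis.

The curve meets the s-axis where -s^3 + 3*s^2 + 16*s - 48 = 0, i.e. -(s - 4)*(s - 3)*(s + 4) = 0, at s = -4, 3, 4.
On [-4, 3] the curve lies below the axis; ∫[-4,3] (-s^3 + 3*s^2 + 16*s - 48) ds = -1029/4, giving area 1029/4.
On [3, 4] the curve lies above the axis; ∫[3,4] (-s^3 + 3*s^2 + 16*s - 48) ds = 5/4, giving area 5/4.
Total area = 1029/4 + 5/4 = 517/2.

517/2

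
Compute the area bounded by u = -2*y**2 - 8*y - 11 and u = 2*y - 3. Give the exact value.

9

Both boundary curves give u as a function of y, so integrate with respect to y. Setting them equal: -2*y**2 - 10*y - 8 = 0, i.e. -2*(y + 1)*(y + 4) = 0, so they meet at y = -4, -1.
For y in [-4, -1], u = -2*y**2 - 8*y - 11 is on the right; area = ∫[-4,-1] (-2*y**2 - 10*y - 8) dy = 9.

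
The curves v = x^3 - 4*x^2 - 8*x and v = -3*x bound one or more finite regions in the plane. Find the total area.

443/6

Set the curves equal: x^3 - 4*x^2 - 8*x = -3*x, so x^3 - 4*x^2 - 5*x = 0, which factors as x*(x - 5)*(x + 1) = 0. The curves meet at x = -1, 0, 5.
On [-1, 0], v = x^3 - 4*x^2 - 8*x is on top; that piece has area ∫[-1,0] (x^3 - 4*x^2 - 5*x) dx = 11/12.
On [0, 5], v = -3*x is on top; that piece has area ∫[0,5] (-(x^3 - 4*x^2 - 5*x)) dx = 875/12.
Total enclosed area = 11/12 + 875/12 = 443/6.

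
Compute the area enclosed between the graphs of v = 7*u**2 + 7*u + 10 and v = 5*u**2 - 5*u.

64/3

Set the curves equal: 7*u**2 + 7*u + 10 = 5*u**2 - 5*u, so 2*u**2 + 12*u + 10 = 0, which factors as 2*(u + 1)*(u + 5) = 0. The curves meet at u = -5, -1.
On [-5, -1], v = 5*u**2 - 5*u is on top; that piece has area ∫[-5,-1] (-(2*u**2 + 12*u + 10)) du = 64/3.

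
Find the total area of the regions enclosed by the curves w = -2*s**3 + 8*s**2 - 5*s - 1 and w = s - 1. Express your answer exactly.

37/6

Set the curves equal: -2*s**3 + 8*s**2 - 5*s - 1 = s - 1, so -2*s**3 + 8*s**2 - 6*s = 0, which factors as -2*s*(s - 3)*(s - 1) = 0. The curves meet at s = 0, 1, 3.
On [0, 1], w = s - 1 is on top; that piece has area ∫[0,1] (-(-2*s**3 + 8*s**2 - 6*s)) ds = 5/6.
On [1, 3], w = -2*s**3 + 8*s**2 - 5*s - 1 is on top; that piece has area ∫[1,3] (-2*s**3 + 8*s**2 - 6*s) ds = 16/3.
Total enclosed area = 5/6 + 16/3 = 37/6.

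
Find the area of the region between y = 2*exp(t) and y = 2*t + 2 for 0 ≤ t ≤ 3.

On [0, 3], (2*exp(t)) - (2*t + 2) = -2*t + 2*exp(t) - 2 is ≥ 0 throughout, so the area is a single integral of |-2*t + 2*exp(t) - 2|.
∫[0,3] (-2*t + 2*exp(t) - 2) dt = -17 + 2*exp(3).

-17 + 2*exp(3)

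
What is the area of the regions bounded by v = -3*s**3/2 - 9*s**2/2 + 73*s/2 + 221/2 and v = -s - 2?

786

Set the curves equal: -3*s**3/2 - 9*s**2/2 + 73*s/2 + 221/2 = -s - 2, so -3*s**3/2 - 9*s**2/2 + 75*s/2 + 225/2 = 0, which factors as -3*(s - 5)*(s + 3)*(s + 5)/2 = 0. The curves meet at s = -5, -3, 5.
On [-5, -3], v = -s - 2 is on top; that piece has area ∫[-5,-3] (-(-3*s**3/2 - 9*s**2/2 + 75*s/2 + 225/2)) ds = 18.
On [-3, 5], v = -3*s**3/2 - 9*s**2/2 + 73*s/2 + 221/2 is on top; that piece has area ∫[-3,5] (-3*s**3/2 - 9*s**2/2 + 75*s/2 + 225/2) ds = 768.
Total enclosed area = 18 + 768 = 786.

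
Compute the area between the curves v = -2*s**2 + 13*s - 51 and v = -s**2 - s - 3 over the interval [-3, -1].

482/3

On [-3, -1], (-2*s**2 + 13*s - 51) - (-s**2 - s - 3) = -s**2 + 14*s - 48 is ≤ 0 throughout, so the area is a single integral of |-s**2 + 14*s - 48|.
∫[-3,-1] (-s**2 + 14*s - 48) ds = -482/3; the area of that piece is 482/3.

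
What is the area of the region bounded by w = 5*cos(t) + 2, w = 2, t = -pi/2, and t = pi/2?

10

On [-pi/2, pi/2], (5*cos(t) + 2) - (2) = 5*cos(t) is ≥ 0 throughout, so the area is a single integral of |5*cos(t)|.
∫[-pi/2,pi/2] (5*cos(t)) dt = 10.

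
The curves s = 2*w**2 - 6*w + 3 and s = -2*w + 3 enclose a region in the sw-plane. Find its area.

8/3

Both boundary curves give s as a function of w, so integrate with respect to w. Setting them equal: 2*w**2 - 4*w = 0, i.e. 2*w*(w - 2) = 0, so they meet at w = 0, 2.
For w in [0, 2], s = 2*w**2 - 6*w + 3 is on the left; area = ∫[0,2] (-(2*w**2 - 4*w)) dw = 8/3.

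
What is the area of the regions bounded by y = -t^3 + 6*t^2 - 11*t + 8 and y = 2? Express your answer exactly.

Set the curves equal: -t^3 + 6*t^2 - 11*t + 8 = 2, so -t^3 + 6*t^2 - 11*t + 6 = 0, which factors as -(t - 3)*(t - 2)*(t - 1) = 0. The curves meet at t = 1, 2, 3.
On [1, 2], y = 2 is on top; that piece has area ∫[1,2] (-(-t^3 + 6*t^2 - 11*t + 6)) dt = 1/4.
On [2, 3], y = -t^3 + 6*t^2 - 11*t + 8 is on top; that piece has area ∫[2,3] (-t^3 + 6*t^2 - 11*t + 6) dt = 1/4.
Total enclosed area = 1/4 + 1/4 = 1/2.

1/2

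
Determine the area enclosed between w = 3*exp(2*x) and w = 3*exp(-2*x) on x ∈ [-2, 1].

The difference (3*exp(2*x)) - (3*exp(-2*x)) = 3*exp(2*x) - 3*exp(-2*x) changes sign at x = 0 inside [-2, 1], so split the integral there.
∫[-2,0] (3*exp(2*x) - 3*exp(-2*x)) dx = -3*exp(4)/2 - 3*exp(-4)/2 + 3; the area of that piece is -3 + 3*exp(-4)/2 + 3*exp(4)/2.
∫[0,1] (3*exp(2*x) - 3*exp(-2*x)) dx = -3 + 3*exp(-2)/2 + 3*exp(2)/2.
Total area = (-3 + 3*exp(-4)/2 + 3*exp(4)/2) + (-3 + 3*exp(-2)/2 + 3*exp(2)/2) = -6 + 3*exp(-4)/2 + 3*exp(-2)/2 + 3*exp(2)/2 + 3*exp(4)/2.

-6 + 3*exp(-4)/2 + 3*exp(-2)/2 + 3*exp(2)/2 + 3*exp(4)/2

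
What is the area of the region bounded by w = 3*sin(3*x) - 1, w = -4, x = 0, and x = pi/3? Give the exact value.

On [0, pi/3], (3*sin(3*x) - 1) - (-4) = 3*sin(3*x) + 3 is ≥ 0 throughout, so the area is a single integral of |3*sin(3*x) + 3|.
∫[0,pi/3] (3*sin(3*x) + 3) dx = 2 + pi.

2 + pi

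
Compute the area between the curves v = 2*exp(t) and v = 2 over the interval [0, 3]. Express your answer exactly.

On [0, 3], (2*exp(t)) - (2) = 2*exp(t) - 2 is ≥ 0 throughout, so the area is a single integral of |2*exp(t) - 2|.
∫[0,3] (2*exp(t) - 2) dt = -8 + 2*exp(3).

-8 + 2*exp(3)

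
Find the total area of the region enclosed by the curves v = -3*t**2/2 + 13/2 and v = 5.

2

Set the curves equal: -3*t**2/2 + 13/2 = 5, so -3*t**2/2 + 3/2 = 0, which factors as -3*(t - 1)*(t + 1)/2 = 0. The curves meet at t = -1, 1.
On [-1, 1], v = -3*t**2/2 + 13/2 is on top; that piece has area ∫[-1,1] (-3*t**2/2 + 3/2) dt = 2.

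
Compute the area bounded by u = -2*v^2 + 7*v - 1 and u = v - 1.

9

Both boundary curves give u as a function of v, so integrate with respect to v. Setting them equal: -2*v^2 + 6*v = 0, i.e. -2*v*(v - 3) = 0, so they meet at v = 0, 3.
For v in [0, 3], u = -2*v^2 + 7*v - 1 is on the right; area = ∫[0,3] (-2*v^2 + 6*v) dv = 9.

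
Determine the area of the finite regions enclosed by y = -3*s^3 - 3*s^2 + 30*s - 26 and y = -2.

Set the curves equal: -3*s^3 - 3*s^2 + 30*s - 26 = -2, so -3*s^3 - 3*s^2 + 30*s - 24 = 0, which factors as -3*(s - 2)*(s - 1)*(s + 4) = 0. The curves meet at s = -4, 1, 2.
On [-4, 1], y = -2 is on top; that piece has area ∫[-4,1] (-(-3*s^3 - 3*s^2 + 30*s - 24)) ds = 875/4.
On [1, 2], y = -3*s^3 - 3*s^2 + 30*s - 26 is on top; that piece has area ∫[1,2] (-3*s^3 - 3*s^2 + 30*s - 24) ds = 11/4.
Total enclosed area = 875/4 + 11/4 = 443/2.

443/2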